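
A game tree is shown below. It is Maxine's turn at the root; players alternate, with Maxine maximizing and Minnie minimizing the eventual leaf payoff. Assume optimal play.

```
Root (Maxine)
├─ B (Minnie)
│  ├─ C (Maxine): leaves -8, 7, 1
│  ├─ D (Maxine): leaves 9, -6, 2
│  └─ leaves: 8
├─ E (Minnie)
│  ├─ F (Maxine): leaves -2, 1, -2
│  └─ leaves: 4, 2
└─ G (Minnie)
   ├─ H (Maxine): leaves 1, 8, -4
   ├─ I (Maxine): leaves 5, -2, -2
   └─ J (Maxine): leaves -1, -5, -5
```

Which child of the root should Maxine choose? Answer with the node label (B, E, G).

C (Maxine): max(-8, 7, 1) = 7
D (Maxine): max(9, -6, 2) = 9
B (Minnie): min(7, 9, 8) = 7
F (Maxine): max(-2, 1, -2) = 1
E (Minnie): min(1, 4, 2) = 1
H (Maxine): max(1, 8, -4) = 8
I (Maxine): max(5, -2, -2) = 5
J (Maxine): max(-1, -5, -5) = -1
G (Minnie): min(8, 5, -1) = -1
Root (Maxine): max(7, 1, -1) = 7
Maxine picks the child with the highest value: B (value 7).

B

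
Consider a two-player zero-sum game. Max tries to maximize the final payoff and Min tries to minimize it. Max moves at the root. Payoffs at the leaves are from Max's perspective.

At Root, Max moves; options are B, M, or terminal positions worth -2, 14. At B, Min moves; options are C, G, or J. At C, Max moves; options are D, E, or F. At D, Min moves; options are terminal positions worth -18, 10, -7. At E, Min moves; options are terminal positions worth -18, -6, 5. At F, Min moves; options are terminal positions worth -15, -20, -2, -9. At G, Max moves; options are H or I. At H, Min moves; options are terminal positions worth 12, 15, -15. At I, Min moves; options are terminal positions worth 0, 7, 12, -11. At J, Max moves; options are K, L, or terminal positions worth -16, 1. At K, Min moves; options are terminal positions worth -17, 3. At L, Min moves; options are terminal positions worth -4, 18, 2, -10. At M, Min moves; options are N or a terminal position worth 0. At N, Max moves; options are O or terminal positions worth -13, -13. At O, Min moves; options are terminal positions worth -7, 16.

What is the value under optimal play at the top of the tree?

14

D (Min): min(-18, 10, -7) = -18
E (Min): min(-18, -6, 5) = -18
F (Min): min(-15, -20, -2, -9) = -20
C (Max): max(-18, -18, -20) = -18
H (Min): min(12, 15, -15) = -15
I (Min): min(0, 7, 12, -11) = -11
G (Max): max(-15, -11) = -11
K (Min): min(-17, 3) = -17
L (Min): min(-4, 18, 2, -10) = -10
J (Max): max(-17, -10, -16, 1) = 1
B (Min): min(-18, -11, 1) = -18
O (Min): min(-7, 16) = -7
N (Max): max(-7, -13, -13) = -7
M (Min): min(-7, 0) = -7
Root (Max): max(-18, -7, -2, 14) = 14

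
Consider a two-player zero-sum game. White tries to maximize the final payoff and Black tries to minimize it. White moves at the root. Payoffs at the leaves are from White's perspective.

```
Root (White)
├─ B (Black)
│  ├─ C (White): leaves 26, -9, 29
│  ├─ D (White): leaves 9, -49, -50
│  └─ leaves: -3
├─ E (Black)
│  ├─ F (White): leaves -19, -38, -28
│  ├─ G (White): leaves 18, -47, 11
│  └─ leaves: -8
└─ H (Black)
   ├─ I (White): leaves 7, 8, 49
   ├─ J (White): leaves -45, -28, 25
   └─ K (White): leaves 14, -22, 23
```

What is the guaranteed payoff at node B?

-3

C: max(26, -9, 29) = 29
D: max(9, -49, -50) = 9
B: min(29, 9, -3) = -3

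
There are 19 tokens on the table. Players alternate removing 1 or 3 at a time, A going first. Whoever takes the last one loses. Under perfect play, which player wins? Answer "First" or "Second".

Second

Compute winning (W) and losing (L) positions by backward induction:
i:   0  1  2  3  4  5  6  7  8  9 10 11 12 13 14 15 16 17 18 19
     W  L  W  L  W  L  W  L  W  L  W  L  W  L  W  L  W  L  W  L
Position 19 is L, so the second player wins.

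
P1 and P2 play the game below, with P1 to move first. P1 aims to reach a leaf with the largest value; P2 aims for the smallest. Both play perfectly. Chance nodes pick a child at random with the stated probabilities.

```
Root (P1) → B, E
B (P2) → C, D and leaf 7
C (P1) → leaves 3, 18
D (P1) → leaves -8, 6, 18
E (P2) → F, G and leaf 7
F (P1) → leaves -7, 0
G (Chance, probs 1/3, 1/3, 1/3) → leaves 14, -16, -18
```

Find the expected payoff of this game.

C (P1): max(3, 18) = 18
D (P1): max(-8, 6, 18) = 18
B (P2): min(18, 18, 7) = 7
F (P1): max(-7, 0) = 0
G (Chance): 1/3·14 + 1/3·-16 + 1/3·-18 = -6.67
E (P2): min(0, -6.67, 7) = -6.67
Root (P1): max(7, -6.67) = 7

7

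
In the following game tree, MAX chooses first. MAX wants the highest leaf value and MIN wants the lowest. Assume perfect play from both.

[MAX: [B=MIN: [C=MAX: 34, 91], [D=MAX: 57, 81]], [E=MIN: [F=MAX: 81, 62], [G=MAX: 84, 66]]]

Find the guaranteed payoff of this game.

81

C (MAX): max(34, 91) = 91
D (MAX): max(57, 81) = 81
B (MIN): min(91, 81) = 81
F (MAX): max(81, 62) = 81
G (MAX): max(84, 66) = 84
E (MIN): min(81, 84) = 81
Root (MAX): max(81, 81) = 81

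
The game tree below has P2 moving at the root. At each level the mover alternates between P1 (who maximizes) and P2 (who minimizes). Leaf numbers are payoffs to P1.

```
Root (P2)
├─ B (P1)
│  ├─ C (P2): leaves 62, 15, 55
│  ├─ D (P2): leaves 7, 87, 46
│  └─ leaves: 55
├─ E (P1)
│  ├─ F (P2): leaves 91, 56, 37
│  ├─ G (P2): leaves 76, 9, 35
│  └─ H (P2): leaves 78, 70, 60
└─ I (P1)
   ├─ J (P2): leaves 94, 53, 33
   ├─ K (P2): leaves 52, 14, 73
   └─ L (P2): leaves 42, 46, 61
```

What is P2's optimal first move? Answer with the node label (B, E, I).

C (P2): min(62, 15, 55) = 15
D (P2): min(7, 87, 46) = 7
B (P1): max(15, 7, 55) = 55
F (P2): min(91, 56, 37) = 37
G (P2): min(76, 9, 35) = 9
H (P2): min(78, 70, 60) = 60
E (P1): max(37, 9, 60) = 60
J (P2): min(94, 53, 33) = 33
K (P2): min(52, 14, 73) = 14
L (P2): min(42, 46, 61) = 42
I (P1): max(33, 14, 42) = 42
Root (P2): min(55, 60, 42) = 42
P2 picks the child with the lowest value: I (value 42).

I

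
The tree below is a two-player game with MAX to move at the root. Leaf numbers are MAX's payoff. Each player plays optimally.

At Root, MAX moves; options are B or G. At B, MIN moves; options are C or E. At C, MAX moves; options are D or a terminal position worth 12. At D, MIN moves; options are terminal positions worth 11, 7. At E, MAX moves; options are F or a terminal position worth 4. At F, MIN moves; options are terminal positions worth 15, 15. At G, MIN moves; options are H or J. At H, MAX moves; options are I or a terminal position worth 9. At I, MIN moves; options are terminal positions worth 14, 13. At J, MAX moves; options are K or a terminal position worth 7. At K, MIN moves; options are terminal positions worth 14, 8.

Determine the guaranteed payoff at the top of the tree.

12

D (MIN): min(11, 7) = 7
C (MAX): max(7, 12) = 12
F (MIN): min(15, 15) = 15
E (MAX): max(15, 4) = 15
B (MIN): min(12, 15) = 12
I (MIN): min(14, 13) = 13
H (MAX): max(13, 9) = 13
K (MIN): min(14, 8) = 8
J (MAX): max(8, 7) = 8
G (MIN): min(13, 8) = 8
Root (MAX): max(12, 8) = 12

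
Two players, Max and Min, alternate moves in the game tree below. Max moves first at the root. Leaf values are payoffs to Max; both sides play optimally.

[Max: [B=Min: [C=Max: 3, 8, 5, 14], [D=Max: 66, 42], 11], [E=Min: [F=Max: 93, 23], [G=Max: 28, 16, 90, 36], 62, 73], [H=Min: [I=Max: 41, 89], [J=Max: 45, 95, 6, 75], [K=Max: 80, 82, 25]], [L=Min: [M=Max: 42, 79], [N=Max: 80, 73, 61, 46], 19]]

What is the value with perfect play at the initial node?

82

C (Max): max(3, 8, 5, 14) = 14
D (Max): max(66, 42) = 66
B (Min): min(14, 66, 11) = 11
F (Max): max(93, 23) = 93
G (Max): max(28, 16, 90, 36) = 90
E (Min): min(93, 90, 62, 73) = 62
I (Max): max(41, 89) = 89
J (Max): max(45, 95, 6, 75) = 95
K (Max): max(80, 82, 25) = 82
H (Min): min(89, 95, 82) = 82
M (Max): max(42, 79) = 79
N (Max): max(80, 73, 61, 46) = 80
L (Min): min(79, 80, 19) = 19
Root (Max): max(11, 62, 82, 19) = 82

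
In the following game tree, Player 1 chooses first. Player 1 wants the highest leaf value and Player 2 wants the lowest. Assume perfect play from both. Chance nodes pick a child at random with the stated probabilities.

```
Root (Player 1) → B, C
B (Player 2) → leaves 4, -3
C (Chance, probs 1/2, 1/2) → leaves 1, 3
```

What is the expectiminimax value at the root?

2

B (Player 2): min(4, -3) = -3
C (Chance): 1/2·1 + 1/2·3 = 2
Root (Player 1): max(-3, 2) = 2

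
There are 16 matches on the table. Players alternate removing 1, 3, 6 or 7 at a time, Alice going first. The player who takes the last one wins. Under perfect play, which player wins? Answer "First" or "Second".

Second

i:   0  1  2  3  4  5  6  7  8  9 10 11 12 13 14 15 16
     L  W  L  W  L  W  W  W  W  W  W  W  L  W  L  W  L
Position 16 is L, so the second player wins.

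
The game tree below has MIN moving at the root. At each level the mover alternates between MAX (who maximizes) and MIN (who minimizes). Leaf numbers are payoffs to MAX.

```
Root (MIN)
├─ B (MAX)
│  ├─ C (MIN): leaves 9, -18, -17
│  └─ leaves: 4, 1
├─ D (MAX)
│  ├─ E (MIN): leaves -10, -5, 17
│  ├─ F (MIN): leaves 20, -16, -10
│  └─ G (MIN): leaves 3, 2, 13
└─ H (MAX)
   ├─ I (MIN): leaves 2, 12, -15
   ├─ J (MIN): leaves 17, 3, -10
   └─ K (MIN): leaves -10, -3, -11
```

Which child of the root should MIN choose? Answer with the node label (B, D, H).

H

C (MIN): min(9, -18, -17) = -18
B (MAX): max(-18, 4, 1) = 4
E (MIN): min(-10, -5, 17) = -10
F (MIN): min(20, -16, -10) = -16
G (MIN): min(3, 2, 13) = 2
D (MAX): max(-10, -16, 2) = 2
I (MIN): min(2, 12, -15) = -15
J (MIN): min(17, 3, -10) = -10
K (MIN): min(-10, -3, -11) = -11
H (MAX): max(-15, -10, -11) = -10
Root (MIN): min(4, 2, -10) = -10
MIN picks the child with the lowest value: H (value -10).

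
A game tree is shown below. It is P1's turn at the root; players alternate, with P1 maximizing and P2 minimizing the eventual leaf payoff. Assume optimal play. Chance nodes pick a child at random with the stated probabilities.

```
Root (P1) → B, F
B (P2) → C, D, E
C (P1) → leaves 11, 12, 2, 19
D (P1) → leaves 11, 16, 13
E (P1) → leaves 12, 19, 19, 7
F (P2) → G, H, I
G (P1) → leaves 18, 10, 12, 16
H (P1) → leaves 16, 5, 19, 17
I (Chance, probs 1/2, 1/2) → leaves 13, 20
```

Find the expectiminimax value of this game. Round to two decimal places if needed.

16.5

C (P1): max(11, 12, 2, 19) = 19
D (P1): max(11, 16, 13) = 16
E (P1): max(12, 19, 19, 7) = 19
B (P2): min(19, 16, 19) = 16
G (P1): max(18, 10, 12, 16) = 18
H (P1): max(16, 5, 19, 17) = 19
I (Chance): 1/2·13 + 1/2·20 = 16.5
F (P2): min(18, 19, 16.5) = 16.5
Root (P1): max(16, 16.5) = 16.5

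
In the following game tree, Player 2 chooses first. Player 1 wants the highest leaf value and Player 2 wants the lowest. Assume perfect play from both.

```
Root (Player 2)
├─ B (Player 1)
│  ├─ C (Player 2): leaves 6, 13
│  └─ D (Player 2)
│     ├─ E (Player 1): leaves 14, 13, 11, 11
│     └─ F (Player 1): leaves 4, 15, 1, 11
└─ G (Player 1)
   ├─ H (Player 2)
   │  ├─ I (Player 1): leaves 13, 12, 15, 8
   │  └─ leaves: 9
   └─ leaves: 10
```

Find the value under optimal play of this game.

C (Player 2): min(6, 13) = 6
E (Player 1): max(14, 13, 11, 11) = 14
F (Player 1): max(4, 15, 1, 11) = 15
D (Player 2): min(14, 15) = 14
B (Player 1): max(6, 14) = 14
I (Player 1): max(13, 12, 15, 8) = 15
H (Player 2): min(15, 9) = 9
G (Player 1): max(9, 10) = 10
Root (Player 2): min(14, 10) = 10

10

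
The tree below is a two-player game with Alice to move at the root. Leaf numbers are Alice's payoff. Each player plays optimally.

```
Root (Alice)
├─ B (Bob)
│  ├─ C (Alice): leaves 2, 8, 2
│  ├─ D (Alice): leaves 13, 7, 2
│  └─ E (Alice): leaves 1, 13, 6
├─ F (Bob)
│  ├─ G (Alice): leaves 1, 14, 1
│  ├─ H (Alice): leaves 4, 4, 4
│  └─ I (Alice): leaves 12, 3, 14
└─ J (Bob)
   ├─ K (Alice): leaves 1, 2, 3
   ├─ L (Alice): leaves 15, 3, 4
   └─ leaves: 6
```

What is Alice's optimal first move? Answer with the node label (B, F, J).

B

C (Alice): max(2, 8, 2) = 8
D (Alice): max(13, 7, 2) = 13
E (Alice): max(1, 13, 6) = 13
B (Bob): min(8, 13, 13) = 8
G (Alice): max(1, 14, 1) = 14
H (Alice): max(4, 4, 4) = 4
I (Alice): max(12, 3, 14) = 14
F (Bob): min(14, 4, 14) = 4
K (Alice): max(1, 2, 3) = 3
L (Alice): max(15, 3, 4) = 15
J (Bob): min(3, 15, 6) = 3
Root (Alice): max(8, 4, 3) = 8
Alice picks the child with the highest value: B (value 8).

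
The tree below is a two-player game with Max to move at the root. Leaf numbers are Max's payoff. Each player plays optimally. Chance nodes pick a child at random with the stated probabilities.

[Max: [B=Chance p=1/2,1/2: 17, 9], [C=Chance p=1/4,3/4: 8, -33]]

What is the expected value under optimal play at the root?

B (Chance): 1/2·17 + 1/2·9 = 13
C (Chance): 1/4·8 + 3/4·-33 = -22.75
Root (Max): max(13, -22.75) = 13

13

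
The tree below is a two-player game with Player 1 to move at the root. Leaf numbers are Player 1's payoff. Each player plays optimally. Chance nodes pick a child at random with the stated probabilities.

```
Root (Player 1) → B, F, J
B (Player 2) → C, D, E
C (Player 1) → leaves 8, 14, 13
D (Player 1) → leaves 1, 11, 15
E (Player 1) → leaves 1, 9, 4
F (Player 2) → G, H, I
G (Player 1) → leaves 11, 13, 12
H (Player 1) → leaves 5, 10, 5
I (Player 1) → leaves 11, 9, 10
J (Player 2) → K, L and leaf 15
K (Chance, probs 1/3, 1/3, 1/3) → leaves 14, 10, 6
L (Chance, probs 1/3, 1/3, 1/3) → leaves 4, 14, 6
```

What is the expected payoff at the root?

10

C (Player 1): max(8, 14, 13) = 14
D (Player 1): max(1, 11, 15) = 15
E (Player 1): max(1, 9, 4) = 9
B (Player 2): min(14, 15, 9) = 9
G (Player 1): max(11, 13, 12) = 13
H (Player 1): max(5, 10, 5) = 10
I (Player 1): max(11, 9, 10) = 11
F (Player 2): min(13, 10, 11) = 10
K (Chance): 1/3·14 + 1/3·10 + 1/3·6 = 10
L (Chance): 1/3·4 + 1/3·14 + 1/3·6 = 8
J (Player 2): min(10, 8, 15) = 8
Root (Player 1): max(9, 10, 8) = 10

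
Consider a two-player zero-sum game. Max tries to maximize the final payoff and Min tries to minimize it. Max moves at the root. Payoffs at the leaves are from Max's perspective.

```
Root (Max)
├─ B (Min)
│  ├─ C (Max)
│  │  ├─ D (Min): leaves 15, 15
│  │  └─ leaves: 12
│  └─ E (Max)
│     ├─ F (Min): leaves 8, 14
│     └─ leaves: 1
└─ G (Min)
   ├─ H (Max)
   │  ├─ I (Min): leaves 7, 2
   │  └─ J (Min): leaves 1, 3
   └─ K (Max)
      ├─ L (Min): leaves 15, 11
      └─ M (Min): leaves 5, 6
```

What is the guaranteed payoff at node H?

2

I: min(7, 2) = 2
J: min(1, 3) = 1
H: max(2, 1) = 2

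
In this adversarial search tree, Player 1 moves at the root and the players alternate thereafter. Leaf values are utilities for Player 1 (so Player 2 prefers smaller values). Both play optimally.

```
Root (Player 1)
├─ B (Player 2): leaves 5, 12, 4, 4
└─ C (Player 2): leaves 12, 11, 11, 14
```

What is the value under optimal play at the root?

11

B (Player 2): min(5, 12, 4, 4) = 4
C (Player 2): min(12, 11, 11, 14) = 11
Root (Player 1): max(4, 11) = 11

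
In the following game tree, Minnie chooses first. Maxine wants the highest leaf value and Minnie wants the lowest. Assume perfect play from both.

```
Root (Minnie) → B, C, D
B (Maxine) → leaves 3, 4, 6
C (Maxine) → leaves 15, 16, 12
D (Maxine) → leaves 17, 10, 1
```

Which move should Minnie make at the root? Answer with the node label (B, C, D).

B (Maxine): max(3, 4, 6) = 6
C (Maxine): max(15, 16, 12) = 16
D (Maxine): max(17, 10, 1) = 17
Root (Minnie): min(6, 16, 17) = 6
Minnie picks the child with the lowest value: B (value 6).

B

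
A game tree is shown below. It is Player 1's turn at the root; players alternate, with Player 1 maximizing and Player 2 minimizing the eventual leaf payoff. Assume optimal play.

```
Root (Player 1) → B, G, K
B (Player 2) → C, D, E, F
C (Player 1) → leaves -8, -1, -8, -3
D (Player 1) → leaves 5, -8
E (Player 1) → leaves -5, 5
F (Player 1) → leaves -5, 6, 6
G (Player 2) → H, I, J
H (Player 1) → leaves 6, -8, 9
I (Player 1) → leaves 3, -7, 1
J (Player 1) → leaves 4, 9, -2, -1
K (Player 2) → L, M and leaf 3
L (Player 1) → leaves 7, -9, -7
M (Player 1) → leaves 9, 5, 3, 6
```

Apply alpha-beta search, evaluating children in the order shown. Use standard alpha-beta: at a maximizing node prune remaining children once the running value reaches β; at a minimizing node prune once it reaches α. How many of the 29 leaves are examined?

C [α=-∞,β=+∞]: v=-1
D [α=-∞,β=-1]: v=5 after child 1 ≥ β → β-cutoff, skip 1
E [α=-∞,β=-1]: v=5
F [α=-∞,β=-1]: v=6 after child 2 ≥ β → β-cutoff, skip 1
B [α=-∞,β=+∞]: v=-1
H [α=-1,β=+∞]: v=9
I [α=-1,β=9]: v=3
J [α=-1,β=3]: v=4 after child 1 ≥ β → β-cutoff, skip 3
G [α=-1,β=+∞]: v=3
L [α=3,β=+∞]: v=7
M [α=3,β=7]: v=9 after child 1 ≥ β → β-cutoff, skip 3
K [α=3,β=+∞]: v=3
Root [α=-∞,β=+∞]: v=3
Leaves evaluated: 21 of 29.

21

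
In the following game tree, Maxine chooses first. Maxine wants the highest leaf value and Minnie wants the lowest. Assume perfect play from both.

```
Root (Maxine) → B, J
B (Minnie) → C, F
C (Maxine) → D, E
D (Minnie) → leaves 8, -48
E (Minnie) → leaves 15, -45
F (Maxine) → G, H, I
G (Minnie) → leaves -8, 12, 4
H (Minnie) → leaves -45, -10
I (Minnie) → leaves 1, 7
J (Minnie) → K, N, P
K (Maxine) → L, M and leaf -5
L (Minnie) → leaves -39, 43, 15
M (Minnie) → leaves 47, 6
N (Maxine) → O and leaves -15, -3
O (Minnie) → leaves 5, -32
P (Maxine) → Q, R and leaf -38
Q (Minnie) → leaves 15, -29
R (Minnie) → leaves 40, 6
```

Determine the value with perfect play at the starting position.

-3

D (Minnie): min(8, -48) = -48
E (Minnie): min(15, -45) = -45
C (Maxine): max(-48, -45) = -45
G (Minnie): min(-8, 12, 4) = -8
H (Minnie): min(-45, -10) = -45
I (Minnie): min(1, 7) = 1
F (Maxine): max(-8, -45, 1) = 1
B (Minnie): min(-45, 1) = -45
L (Minnie): min(-39, 43, 15) = -39
M (Minnie): min(47, 6) = 6
K (Maxine): max(-39, 6, -5) = 6
O (Minnie): min(5, -32) = -32
N (Maxine): max(-32, -15, -3) = -3
Q (Minnie): min(15, -29) = -29
R (Minnie): min(40, 6) = 6
P (Maxine): max(-29, 6, -38) = 6
J (Minnie): min(6, -3, 6) = -3
Root (Maxine): max(-45, -3) = -3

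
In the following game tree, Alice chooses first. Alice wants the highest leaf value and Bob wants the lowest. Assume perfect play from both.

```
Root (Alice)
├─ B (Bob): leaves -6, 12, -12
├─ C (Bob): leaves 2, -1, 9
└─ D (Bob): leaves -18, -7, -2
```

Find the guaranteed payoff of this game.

-1

B (Bob): min(-6, 12, -12) = -12
C (Bob): min(2, -1, 9) = -1
D (Bob): min(-18, -7, -2) = -18
Root (Alice): max(-12, -1, -18) = -1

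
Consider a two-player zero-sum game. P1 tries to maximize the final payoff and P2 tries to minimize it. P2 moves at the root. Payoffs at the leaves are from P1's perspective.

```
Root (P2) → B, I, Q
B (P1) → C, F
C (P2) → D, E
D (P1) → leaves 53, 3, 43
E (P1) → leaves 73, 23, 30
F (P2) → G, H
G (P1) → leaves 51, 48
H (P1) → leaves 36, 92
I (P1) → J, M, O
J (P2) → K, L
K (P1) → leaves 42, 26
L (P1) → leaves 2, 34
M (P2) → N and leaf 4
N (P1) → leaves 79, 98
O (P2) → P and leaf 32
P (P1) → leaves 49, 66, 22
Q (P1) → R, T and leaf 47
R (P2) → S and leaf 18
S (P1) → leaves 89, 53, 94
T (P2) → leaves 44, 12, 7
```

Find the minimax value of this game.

D (P1): max(53, 3, 43) = 53
E (P1): max(73, 23, 30) = 73
C (P2): min(53, 73) = 53
G (P1): max(51, 48) = 51
H (P1): max(36, 92) = 92
F (P2): min(51, 92) = 51
B (P1): max(53, 51) = 53
K (P1): max(42, 26) = 42
L (P1): max(2, 34) = 34
J (P2): min(42, 34) = 34
N (P1): max(79, 98) = 98
M (P2): min(98, 4) = 4
P (P1): max(49, 66, 22) = 66
O (P2): min(66, 32) = 32
I (P1): max(34, 4, 32) = 34
S (P1): max(89, 53, 94) = 94
R (P2): min(94, 18) = 18
T (P2): min(44, 12, 7) = 7
Q (P1): max(18, 7, 47) = 47
Root (P2): min(53, 34, 47) = 34

34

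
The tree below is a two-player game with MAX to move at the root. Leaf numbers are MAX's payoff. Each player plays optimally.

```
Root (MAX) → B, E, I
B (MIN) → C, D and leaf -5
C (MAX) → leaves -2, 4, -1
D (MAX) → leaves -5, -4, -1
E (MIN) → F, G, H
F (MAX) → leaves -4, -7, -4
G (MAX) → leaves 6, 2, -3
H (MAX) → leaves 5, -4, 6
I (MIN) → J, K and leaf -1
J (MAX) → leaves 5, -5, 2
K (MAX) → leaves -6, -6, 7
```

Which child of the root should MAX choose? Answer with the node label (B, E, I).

I

C (MAX): max(-2, 4, -1) = 4
D (MAX): max(-5, -4, -1) = -1
B (MIN): min(4, -1, -5) = -5
F (MAX): max(-4, -7, -4) = -4
G (MAX): max(6, 2, -3) = 6
H (MAX): max(5, -4, 6) = 6
E (MIN): min(-4, 6, 6) = -4
J (MAX): max(5, -5, 2) = 5
K (MAX): max(-6, -6, 7) = 7
I (MIN): min(5, 7, -1) = -1
Root (MAX): max(-5, -4, -1) = -1
MAX picks the child with the highest value: I (value -1).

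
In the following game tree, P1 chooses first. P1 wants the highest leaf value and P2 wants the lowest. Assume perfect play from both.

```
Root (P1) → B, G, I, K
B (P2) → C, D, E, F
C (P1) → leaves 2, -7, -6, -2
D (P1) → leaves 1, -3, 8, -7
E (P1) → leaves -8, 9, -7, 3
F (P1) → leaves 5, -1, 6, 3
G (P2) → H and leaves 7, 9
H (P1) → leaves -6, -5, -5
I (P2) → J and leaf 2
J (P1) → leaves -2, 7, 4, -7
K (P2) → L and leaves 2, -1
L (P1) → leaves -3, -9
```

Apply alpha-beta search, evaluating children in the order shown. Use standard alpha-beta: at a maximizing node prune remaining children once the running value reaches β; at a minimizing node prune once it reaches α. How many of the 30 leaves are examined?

20

C [α=-∞,β=+∞]: v=2
D [α=-∞,β=2]: v=8 after child 3 ≥ β → β-cutoff, skip 1
E [α=-∞,β=2]: v=9 after child 2 ≥ β → β-cutoff, skip 2
F [α=-∞,β=2]: v=5 after child 1 ≥ β → β-cutoff, skip 3
B [α=-∞,β=+∞]: v=2
H [α=2,β=+∞]: v=-5
G [α=2,β=+∞]: v=-5 after child 1 ≤ α → α-cutoff, skip 2
J [α=2,β=+∞]: v=7
I [α=2,β=+∞]: v=2
L [α=2,β=+∞]: v=-3
K [α=2,β=+∞]: v=-3 after child 1 ≤ α → α-cutoff, skip 2
Root [α=-∞,β=+∞]: v=2
Leaves evaluated: 20 of 30.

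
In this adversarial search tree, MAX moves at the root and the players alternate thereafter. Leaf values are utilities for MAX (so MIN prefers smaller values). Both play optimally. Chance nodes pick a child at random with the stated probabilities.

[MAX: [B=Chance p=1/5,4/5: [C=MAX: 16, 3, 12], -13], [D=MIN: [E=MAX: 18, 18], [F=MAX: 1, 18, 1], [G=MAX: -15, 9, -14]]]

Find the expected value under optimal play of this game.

C (MAX): max(16, 3, 12) = 16
B (Chance): 1/5·16 + 4/5·-13 = -7.2
E (MAX): max(18, 18) = 18
F (MAX): max(1, 18, 1) = 18
G (MAX): max(-15, 9, -14) = 9
D (MIN): min(18, 18, 9) = 9
Root (MAX): max(-7.2, 9) = 9

9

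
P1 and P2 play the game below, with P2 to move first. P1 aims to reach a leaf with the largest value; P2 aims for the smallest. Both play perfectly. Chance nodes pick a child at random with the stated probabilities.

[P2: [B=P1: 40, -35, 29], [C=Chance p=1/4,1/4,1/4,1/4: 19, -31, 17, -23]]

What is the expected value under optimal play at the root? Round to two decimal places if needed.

-4.5

B (P1): max(40, -35, 29) = 40
C (Chance): 1/4·19 + 1/4·-31 + 1/4·17 + 1/4·-23 = -4.5
Root (P2): min(40, -4.5) = -4.5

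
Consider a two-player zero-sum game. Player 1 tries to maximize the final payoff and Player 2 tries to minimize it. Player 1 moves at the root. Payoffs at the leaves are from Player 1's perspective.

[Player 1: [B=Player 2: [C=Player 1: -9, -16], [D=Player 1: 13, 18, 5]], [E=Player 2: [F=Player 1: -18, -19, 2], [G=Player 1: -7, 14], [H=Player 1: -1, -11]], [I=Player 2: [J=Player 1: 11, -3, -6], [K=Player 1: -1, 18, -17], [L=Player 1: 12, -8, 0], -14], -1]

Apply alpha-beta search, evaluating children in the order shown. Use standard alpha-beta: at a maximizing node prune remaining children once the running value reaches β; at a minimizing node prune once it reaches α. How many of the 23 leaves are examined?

C [α=-∞,β=+∞]: v=-9
D [α=-∞,β=-9]: v=13 after child 1 ≥ β → β-cutoff, skip 2
B [α=-∞,β=+∞]: v=-9
F [α=-9,β=+∞]: v=2
G [α=-9,β=2]: v=14
H [α=-9,β=2]: v=-1
E [α=-9,β=+∞]: v=-1
J [α=-1,β=+∞]: v=11
K [α=-1,β=11]: v=18 after child 2 ≥ β → β-cutoff, skip 1
L [α=-1,β=11]: v=12 after child 1 ≥ β → β-cutoff, skip 2
I [α=-1,β=+∞]: v=-14
Root [α=-∞,β=+∞]: v=-1
Leaves evaluated: 18 of 23.

18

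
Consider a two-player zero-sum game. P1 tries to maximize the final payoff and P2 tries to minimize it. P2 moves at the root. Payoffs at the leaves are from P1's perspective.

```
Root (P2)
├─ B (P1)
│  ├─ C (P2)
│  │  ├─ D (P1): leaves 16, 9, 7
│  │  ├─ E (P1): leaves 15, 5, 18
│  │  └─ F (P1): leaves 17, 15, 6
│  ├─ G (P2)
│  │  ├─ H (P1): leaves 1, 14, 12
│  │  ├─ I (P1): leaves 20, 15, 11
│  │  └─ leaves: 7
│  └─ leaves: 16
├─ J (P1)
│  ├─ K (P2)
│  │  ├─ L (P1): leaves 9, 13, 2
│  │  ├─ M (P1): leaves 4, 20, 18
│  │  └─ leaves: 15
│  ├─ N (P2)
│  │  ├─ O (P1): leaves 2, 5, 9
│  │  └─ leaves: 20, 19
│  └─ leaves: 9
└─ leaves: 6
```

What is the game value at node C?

16

D: max(16, 9, 7) = 16
E: max(15, 5, 18) = 18
F: max(17, 15, 6) = 17
C: min(16, 18, 17) = 16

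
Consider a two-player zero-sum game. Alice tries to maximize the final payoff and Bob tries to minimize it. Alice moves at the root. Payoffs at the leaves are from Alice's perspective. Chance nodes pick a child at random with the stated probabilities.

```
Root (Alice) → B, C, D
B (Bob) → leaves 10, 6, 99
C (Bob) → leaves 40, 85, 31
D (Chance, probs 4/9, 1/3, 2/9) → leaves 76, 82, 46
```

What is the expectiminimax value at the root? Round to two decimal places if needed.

71.33

B (Bob): min(10, 6, 99) = 6
C (Bob): min(40, 85, 31) = 31
D (Chance): 4/9·76 + 1/3·82 + 2/9·46 = 71.33
Root (Alice): max(6, 31, 71.33) = 71.33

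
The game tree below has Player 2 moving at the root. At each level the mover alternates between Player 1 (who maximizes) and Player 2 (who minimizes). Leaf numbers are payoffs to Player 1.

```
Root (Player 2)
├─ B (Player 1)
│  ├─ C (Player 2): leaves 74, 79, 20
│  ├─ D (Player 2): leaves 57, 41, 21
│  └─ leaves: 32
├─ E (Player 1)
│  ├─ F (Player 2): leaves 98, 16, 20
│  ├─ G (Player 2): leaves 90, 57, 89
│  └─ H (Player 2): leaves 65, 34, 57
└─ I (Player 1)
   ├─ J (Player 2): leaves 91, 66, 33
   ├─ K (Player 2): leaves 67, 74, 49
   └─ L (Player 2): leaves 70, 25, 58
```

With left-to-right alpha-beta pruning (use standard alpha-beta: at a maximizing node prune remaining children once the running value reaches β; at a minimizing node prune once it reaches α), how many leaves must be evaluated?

C [α=-∞,β=+∞]: v=20
D [α=20,β=+∞]: v=21
B [α=-∞,β=+∞]: v=32
F [α=-∞,β=32]: v=16
G [α=16,β=32]: v=57
E [α=-∞,β=32]: v=57 after child 2 ≥ β → β-cutoff, skip 1
J [α=-∞,β=32]: v=33
I [α=-∞,β=32]: v=33 after child 1 ≥ β → β-cutoff, skip 2
Root [α=-∞,β=+∞]: v=32
Leaves evaluated: 16 of 25.

16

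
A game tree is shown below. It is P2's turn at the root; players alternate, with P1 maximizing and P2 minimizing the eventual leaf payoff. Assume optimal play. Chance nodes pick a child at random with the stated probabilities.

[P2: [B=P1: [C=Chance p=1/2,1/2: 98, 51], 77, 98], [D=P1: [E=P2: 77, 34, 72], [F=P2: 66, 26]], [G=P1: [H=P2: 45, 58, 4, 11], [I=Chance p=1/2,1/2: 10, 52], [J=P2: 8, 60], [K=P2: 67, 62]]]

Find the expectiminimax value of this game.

34

C (Chance): 1/2·98 + 1/2·51 = 74.5
B (P1): max(74.5, 77, 98) = 98
E (P2): min(77, 34, 72) = 34
F (P2): min(66, 26) = 26
D (P1): max(34, 26) = 34
H (P2): min(45, 58, 4, 11) = 4
I (Chance): 1/2·10 + 1/2·52 = 31
J (P2): min(8, 60) = 8
K (P2): min(67, 62) = 62
G (P1): max(4, 31, 8, 62) = 62
Root (P2): min(98, 34, 62) = 34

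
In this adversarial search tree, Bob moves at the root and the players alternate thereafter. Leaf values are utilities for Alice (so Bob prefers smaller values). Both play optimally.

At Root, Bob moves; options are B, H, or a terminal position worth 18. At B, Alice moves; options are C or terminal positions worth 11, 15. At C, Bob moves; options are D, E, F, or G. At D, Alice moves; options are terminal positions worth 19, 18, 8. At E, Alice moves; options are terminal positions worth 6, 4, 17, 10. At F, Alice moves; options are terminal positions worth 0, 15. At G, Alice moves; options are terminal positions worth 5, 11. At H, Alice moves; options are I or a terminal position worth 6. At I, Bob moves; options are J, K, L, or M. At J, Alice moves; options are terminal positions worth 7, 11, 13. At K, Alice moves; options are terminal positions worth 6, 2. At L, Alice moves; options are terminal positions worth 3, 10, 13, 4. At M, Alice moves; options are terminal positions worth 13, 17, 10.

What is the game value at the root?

6

D (Alice): max(19, 18, 8) = 19
E (Alice): max(6, 4, 17, 10) = 17
F (Alice): max(0, 15) = 15
G (Alice): max(5, 11) = 11
C (Bob): min(19, 17, 15, 11) = 11
B (Alice): max(11, 11, 15) = 15
J (Alice): max(7, 11, 13) = 13
K (Alice): max(6, 2) = 6
L (Alice): max(3, 10, 13, 4) = 13
M (Alice): max(13, 17, 10) = 17
I (Bob): min(13, 6, 13, 17) = 6
H (Alice): max(6, 6) = 6
Root (Bob): min(15, 6, 18) = 6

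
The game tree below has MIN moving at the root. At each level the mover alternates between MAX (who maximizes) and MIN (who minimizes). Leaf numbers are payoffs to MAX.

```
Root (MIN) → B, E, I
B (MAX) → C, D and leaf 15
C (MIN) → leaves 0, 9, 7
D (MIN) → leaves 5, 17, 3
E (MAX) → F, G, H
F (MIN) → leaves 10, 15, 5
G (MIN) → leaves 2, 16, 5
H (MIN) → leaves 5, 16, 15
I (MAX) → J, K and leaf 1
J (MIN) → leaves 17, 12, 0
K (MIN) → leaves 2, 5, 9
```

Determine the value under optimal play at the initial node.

2

C (MIN): min(0, 9, 7) = 0
D (MIN): min(5, 17, 3) = 3
B (MAX): max(0, 3, 15) = 15
F (MIN): min(10, 15, 5) = 5
G (MIN): min(2, 16, 5) = 2
H (MIN): min(5, 16, 15) = 5
E (MAX): max(5, 2, 5) = 5
J (MIN): min(17, 12, 0) = 0
K (MIN): min(2, 5, 9) = 2
I (MAX): max(0, 2, 1) = 2
Root (MIN): min(15, 5, 2) = 2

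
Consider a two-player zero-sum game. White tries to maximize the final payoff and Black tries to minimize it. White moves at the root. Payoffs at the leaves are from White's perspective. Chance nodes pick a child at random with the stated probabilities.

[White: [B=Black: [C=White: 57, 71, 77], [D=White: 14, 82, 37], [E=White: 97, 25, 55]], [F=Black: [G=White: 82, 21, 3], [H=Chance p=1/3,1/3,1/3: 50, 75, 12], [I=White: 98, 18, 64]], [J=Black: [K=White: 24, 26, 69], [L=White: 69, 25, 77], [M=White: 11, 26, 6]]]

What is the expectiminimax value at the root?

77

C (White): max(57, 71, 77) = 77
D (White): max(14, 82, 37) = 82
E (White): max(97, 25, 55) = 97
B (Black): min(77, 82, 97) = 77
G (White): max(82, 21, 3) = 82
H (Chance): 1/3·50 + 1/3·75 + 1/3·12 = 45.67
I (White): max(98, 18, 64) = 98
F (Black): min(82, 45.67, 98) = 45.67
K (White): max(24, 26, 69) = 69
L (White): max(69, 25, 77) = 77
M (White): max(11, 26, 6) = 26
J (Black): min(69, 77, 26) = 26
Root (White): max(77, 45.67, 26) = 77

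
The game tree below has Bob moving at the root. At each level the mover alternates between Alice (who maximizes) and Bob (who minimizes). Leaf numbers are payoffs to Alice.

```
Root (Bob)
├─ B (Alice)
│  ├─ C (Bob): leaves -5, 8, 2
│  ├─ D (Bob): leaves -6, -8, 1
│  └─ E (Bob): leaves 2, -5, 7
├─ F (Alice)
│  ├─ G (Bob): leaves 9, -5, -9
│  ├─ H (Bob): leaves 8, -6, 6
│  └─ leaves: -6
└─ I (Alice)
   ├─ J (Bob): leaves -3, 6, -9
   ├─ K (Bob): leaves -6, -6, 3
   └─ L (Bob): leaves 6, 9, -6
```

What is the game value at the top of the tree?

C (Bob): min(-5, 8, 2) = -5
D (Bob): min(-6, -8, 1) = -8
E (Bob): min(2, -5, 7) = -5
B (Alice): max(-5, -8, -5) = -5
G (Bob): min(9, -5, -9) = -9
H (Bob): min(8, -6, 6) = -6
F (Alice): max(-9, -6, -6) = -6
J (Bob): min(-3, 6, -9) = -9
K (Bob): min(-6, -6, 3) = -6
L (Bob): min(6, 9, -6) = -6
I (Alice): max(-9, -6, -6) = -6
Root (Bob): min(-5, -6, -6) = -6

-6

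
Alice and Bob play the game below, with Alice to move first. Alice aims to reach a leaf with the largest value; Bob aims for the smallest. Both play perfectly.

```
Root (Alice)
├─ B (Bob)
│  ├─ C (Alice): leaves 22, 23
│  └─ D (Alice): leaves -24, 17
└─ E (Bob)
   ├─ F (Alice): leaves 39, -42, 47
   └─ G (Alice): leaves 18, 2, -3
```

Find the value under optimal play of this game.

C (Alice): max(22, 23) = 23
D (Alice): max(-24, 17) = 17
B (Bob): min(23, 17) = 17
F (Alice): max(39, -42, 47) = 47
G (Alice): max(18, 2, -3) = 18
E (Bob): min(47, 18) = 18
Root (Alice): max(17, 18) = 18

18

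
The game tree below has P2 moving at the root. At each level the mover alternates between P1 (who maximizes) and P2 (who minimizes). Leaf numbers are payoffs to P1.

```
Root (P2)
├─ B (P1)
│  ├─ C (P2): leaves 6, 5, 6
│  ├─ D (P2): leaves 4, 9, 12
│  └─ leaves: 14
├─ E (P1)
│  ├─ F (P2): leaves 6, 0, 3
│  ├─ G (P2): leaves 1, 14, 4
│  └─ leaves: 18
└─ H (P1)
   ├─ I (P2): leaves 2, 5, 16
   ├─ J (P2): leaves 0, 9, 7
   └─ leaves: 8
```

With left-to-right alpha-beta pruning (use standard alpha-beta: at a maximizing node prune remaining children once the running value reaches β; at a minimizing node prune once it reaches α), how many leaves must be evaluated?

17

C [α=-∞,β=+∞]: v=5
D [α=5,β=+∞]: v=4 after child 1 ≤ α → α-cutoff, skip 2
B [α=-∞,β=+∞]: v=14
F [α=-∞,β=14]: v=0
G [α=0,β=14]: v=1
E [α=-∞,β=14]: v=18
I [α=-∞,β=14]: v=2
J [α=2,β=14]: v=0 after child 1 ≤ α → α-cutoff, skip 2
H [α=-∞,β=14]: v=8
Root [α=-∞,β=+∞]: v=8
Leaves evaluated: 17 of 21.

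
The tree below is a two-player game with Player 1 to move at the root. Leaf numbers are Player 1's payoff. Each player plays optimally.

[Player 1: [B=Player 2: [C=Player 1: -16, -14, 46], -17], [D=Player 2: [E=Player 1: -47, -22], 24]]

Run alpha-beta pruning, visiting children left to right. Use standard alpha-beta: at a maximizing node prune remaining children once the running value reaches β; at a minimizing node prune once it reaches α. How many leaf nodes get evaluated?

6

C [α=-∞,β=+∞]: v=46
B [α=-∞,β=+∞]: v=-17
E [α=-17,β=+∞]: v=-22
D [α=-17,β=+∞]: v=-22 after child 1 ≤ α → α-cutoff, skip 1
Root [α=-∞,β=+∞]: v=-17
Leaves evaluated: 6 of 7.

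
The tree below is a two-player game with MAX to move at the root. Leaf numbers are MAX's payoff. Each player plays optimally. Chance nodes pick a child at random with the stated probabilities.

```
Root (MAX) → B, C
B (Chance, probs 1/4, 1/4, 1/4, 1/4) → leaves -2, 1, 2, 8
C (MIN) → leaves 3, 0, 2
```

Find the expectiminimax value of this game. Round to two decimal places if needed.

2.25

B (Chance): 1/4·-2 + 1/4·1 + 1/4·2 + 1/4·8 = 2.25
C (MIN): min(3, 0, 2) = 0
Root (MAX): max(2.25, 0) = 2.25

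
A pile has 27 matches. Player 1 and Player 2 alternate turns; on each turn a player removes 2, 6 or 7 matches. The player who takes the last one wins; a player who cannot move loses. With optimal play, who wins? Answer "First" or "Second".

Compute winning (W) and losing (L) positions by backward induction:
i:   0  1  2  3  4  5  6  7  8  9 10 11 12 13 14 15 16 17 18 19 20 21 22 23 24 25 26 27
     L  L  W  W  L  L  W  W  W  L  W  W  W  L  L  W  W  L  L  W  W  W  L  W  W  W  L  L
Position 27 is L, so the second player wins.

Second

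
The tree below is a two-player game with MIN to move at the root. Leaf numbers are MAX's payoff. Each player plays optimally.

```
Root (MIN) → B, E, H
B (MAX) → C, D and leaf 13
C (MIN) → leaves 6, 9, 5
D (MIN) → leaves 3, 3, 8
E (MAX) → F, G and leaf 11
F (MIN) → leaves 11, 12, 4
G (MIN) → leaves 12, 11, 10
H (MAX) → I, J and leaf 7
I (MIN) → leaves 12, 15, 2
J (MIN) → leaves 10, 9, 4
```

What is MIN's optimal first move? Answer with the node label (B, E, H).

C (MIN): min(6, 9, 5) = 5
D (MIN): min(3, 3, 8) = 3
B (MAX): max(5, 3, 13) = 13
F (MIN): min(11, 12, 4) = 4
G (MIN): min(12, 11, 10) = 10
E (MAX): max(4, 10, 11) = 11
I (MIN): min(12, 15, 2) = 2
J (MIN): min(10, 9, 4) = 4
H (MAX): max(2, 4, 7) = 7
Root (MIN): min(13, 11, 7) = 7
MIN picks the child with the lowest value: H (value 7).

H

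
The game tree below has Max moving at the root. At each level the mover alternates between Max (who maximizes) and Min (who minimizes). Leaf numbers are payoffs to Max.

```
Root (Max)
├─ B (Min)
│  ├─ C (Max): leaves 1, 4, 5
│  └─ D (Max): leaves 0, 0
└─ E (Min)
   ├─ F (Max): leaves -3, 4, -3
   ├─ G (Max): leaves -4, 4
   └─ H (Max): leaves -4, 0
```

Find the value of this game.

0

C (Max): max(1, 4, 5) = 5
D (Max): max(0, 0) = 0
B (Min): min(5, 0) = 0
F (Max): max(-3, 4, -3) = 4
G (Max): max(-4, 4) = 4
H (Max): max(-4, 0) = 0
E (Min): min(4, 4, 0) = 0
Root (Max): max(0, 0) = 0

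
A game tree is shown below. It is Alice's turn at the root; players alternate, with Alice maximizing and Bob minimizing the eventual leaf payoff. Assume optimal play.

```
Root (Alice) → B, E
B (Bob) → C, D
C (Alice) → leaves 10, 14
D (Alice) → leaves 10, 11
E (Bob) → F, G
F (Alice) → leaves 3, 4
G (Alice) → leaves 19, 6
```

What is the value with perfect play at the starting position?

C (Alice): max(10, 14) = 14
D (Alice): max(10, 11) = 11
B (Bob): min(14, 11) = 11
F (Alice): max(3, 4) = 4
G (Alice): max(19, 6) = 19
E (Bob): min(4, 19) = 4
Root (Alice): max(11, 4) = 11

11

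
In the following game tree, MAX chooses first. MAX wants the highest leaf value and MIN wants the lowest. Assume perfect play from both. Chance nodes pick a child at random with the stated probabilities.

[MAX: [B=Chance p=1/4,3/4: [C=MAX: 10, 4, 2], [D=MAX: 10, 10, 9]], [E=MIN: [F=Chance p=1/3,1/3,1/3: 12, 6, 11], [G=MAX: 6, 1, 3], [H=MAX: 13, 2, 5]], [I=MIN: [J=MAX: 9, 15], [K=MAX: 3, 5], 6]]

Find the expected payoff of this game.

C (MAX): max(10, 4, 2) = 10
D (MAX): max(10, 10, 9) = 10
B (Chance): 1/4·10 + 3/4·10 = 10
F (Chance): 1/3·12 + 1/3·6 + 1/3·11 = 9.67
G (MAX): max(6, 1, 3) = 6
H (MAX): max(13, 2, 5) = 13
E (MIN): min(9.67, 6, 13) = 6
J (MAX): max(9, 15) = 15
K (MAX): max(3, 5) = 5
I (MIN): min(15, 5, 6) = 5
Root (MAX): max(10, 6, 5) = 10

10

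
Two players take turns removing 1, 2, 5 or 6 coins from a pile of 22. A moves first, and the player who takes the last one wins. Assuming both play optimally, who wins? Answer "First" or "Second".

First

Mark each pile size as W (mover wins) or L (mover loses):
i:   0  1  2  3  4  5  6  7  8  9 10 11 12 13 14 15 16 17 18 19 20 21 22
     L  W  W  L  W  W  W  L  W  W  L  W  W  W  L  W  W  L  W  W  W  L  W
Position 22 is W, so the first player wins.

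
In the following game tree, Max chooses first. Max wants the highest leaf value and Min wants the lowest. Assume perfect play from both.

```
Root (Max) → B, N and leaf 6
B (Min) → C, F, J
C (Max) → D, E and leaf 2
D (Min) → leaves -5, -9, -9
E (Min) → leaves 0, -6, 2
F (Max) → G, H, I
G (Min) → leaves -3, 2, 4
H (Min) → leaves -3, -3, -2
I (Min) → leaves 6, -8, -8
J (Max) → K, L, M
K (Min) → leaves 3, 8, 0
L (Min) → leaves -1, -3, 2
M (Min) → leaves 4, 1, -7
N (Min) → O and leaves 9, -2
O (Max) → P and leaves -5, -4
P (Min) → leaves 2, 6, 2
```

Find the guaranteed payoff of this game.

D (Min): min(-5, -9, -9) = -9
E (Min): min(0, -6, 2) = -6
C (Max): max(-9, -6, 2) = 2
G (Min): min(-3, 2, 4) = -3
H (Min): min(-3, -3, -2) = -3
I (Min): min(6, -8, -8) = -8
F (Max): max(-3, -3, -8) = -3
K (Min): min(3, 8, 0) = 0
L (Min): min(-1, -3, 2) = -3
M (Min): min(4, 1, -7) = -7
J (Max): max(0, -3, -7) = 0
B (Min): min(2, -3, 0) = -3
P (Min): min(2, 6, 2) = 2
O (Max): max(2, -5, -4) = 2
N (Min): min(2, 9, -2) = -2
Root (Max): max(-3, -2, 6) = 6

6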